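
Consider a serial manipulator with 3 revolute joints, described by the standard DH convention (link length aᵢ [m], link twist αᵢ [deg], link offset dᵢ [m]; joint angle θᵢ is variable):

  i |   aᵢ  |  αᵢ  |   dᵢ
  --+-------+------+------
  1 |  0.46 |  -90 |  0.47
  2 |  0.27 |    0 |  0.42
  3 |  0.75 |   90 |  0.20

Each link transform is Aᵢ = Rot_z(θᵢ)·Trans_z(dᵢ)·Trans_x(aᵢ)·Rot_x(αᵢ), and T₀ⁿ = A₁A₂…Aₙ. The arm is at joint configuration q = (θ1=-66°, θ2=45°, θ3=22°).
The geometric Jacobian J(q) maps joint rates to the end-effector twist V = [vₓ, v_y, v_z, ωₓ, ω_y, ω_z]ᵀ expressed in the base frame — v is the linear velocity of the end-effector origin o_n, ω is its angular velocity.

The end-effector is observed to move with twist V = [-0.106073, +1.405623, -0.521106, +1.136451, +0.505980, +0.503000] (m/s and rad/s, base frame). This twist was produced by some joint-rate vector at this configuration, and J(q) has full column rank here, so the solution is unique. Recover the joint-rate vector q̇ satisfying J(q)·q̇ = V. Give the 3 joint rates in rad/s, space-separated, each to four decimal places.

0.5030 0.8200 0.4240

o_n = [0.9503, -0.6102, -0.4113]
J₁: ẑ×o_n = [0.6102, 0.9503, -0.0000], ω = ẑ
J2: z=[0.9135, 0.4067, 0.0000] o=[0.1871, -0.4202, 0.4700] → [-0.3585, 0.8051, -0.4840, 0.9135, 0.4067, 0.0000]
J3: z=[0.9135, 0.4067, 0.0000] o=[0.6484, -0.4238, 0.2791] → [-0.2808, 0.6307, -0.2930, 0.9135, 0.4067, 0.0000]
q̇ = J⁺·V = [0.5030, 0.8200, 0.4240]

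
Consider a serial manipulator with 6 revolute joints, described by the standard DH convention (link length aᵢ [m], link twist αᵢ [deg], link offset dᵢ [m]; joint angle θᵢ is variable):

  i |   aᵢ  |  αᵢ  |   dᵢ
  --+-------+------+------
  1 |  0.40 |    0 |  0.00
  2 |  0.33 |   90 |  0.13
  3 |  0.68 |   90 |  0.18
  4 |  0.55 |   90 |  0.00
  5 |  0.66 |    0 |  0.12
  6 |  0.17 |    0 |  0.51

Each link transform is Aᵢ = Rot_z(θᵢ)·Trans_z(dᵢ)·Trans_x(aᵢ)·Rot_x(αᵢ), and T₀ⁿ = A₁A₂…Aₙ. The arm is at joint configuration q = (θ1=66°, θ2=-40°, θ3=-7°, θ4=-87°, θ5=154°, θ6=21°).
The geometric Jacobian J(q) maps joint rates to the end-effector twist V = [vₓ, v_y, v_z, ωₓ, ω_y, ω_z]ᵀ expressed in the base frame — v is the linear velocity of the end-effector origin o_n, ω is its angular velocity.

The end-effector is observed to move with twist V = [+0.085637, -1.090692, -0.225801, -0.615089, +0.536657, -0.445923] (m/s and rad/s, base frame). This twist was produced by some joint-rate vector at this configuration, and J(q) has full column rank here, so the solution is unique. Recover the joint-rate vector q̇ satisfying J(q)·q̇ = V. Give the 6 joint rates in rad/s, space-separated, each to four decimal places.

-0.6400 -0.6610 -0.7300 -0.8100 -0.4690 0.8890

o_n = [0.6189, 0.1882, -0.1767]
J₁: ẑ×o_n = [-0.1882, 0.6189, 0.0000], ω = ẑ
J2: z=[0.0000, 0.0000, 1.0000] o=[0.1627, 0.3654, 0.0000] → [0.1772, 0.4562, -0.0000, 0.0000, 0.0000, 1.0000]
J3: z=[0.4384, -0.8988, 0.0000] o=[0.4593, 0.5101, 0.1300] → [0.2757, 0.1345, 0.0024, 0.4384, -0.8988, 0.0000]
J4: z=[-0.1095, -0.0534, -0.9925] o=[1.1448, 0.6442, 0.0471] → [-0.4406, 0.4975, 0.0219, -0.1095, -0.0534, -0.9925]
J5: z=[-0.9138, -0.3875, 0.1217] o=[0.9297, 1.1504, 0.0436] → [0.2025, -0.2392, 0.7588, -0.9138, -0.3875, 0.1217]
J6: z=[-0.9138, -0.3875, 0.1217] o=[1.0204, 0.5425, -0.2252] → [0.0243, -0.0046, 0.1682, -0.9138, -0.3875, 0.1217]
q̇ = J⁺·V = [-0.6400, -0.6610, -0.7300, -0.8100, -0.4690, 0.8890]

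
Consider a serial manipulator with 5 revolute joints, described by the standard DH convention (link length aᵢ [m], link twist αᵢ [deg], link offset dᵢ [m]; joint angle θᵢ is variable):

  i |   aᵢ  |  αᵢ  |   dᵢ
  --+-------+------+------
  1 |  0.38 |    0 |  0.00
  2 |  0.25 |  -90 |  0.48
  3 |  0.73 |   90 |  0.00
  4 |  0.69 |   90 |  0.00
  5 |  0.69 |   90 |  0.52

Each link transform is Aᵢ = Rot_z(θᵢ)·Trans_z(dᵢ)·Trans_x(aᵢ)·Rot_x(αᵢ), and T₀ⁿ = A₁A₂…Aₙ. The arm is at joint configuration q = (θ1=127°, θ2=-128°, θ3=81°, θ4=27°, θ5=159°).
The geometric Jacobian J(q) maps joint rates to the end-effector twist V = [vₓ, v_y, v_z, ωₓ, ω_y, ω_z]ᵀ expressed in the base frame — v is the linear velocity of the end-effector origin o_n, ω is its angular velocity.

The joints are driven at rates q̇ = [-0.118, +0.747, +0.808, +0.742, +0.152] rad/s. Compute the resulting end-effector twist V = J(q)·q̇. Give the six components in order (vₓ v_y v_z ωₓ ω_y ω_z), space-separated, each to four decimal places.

o_n = [0.4152, -0.1503, -0.4758]
J₁: ẑ×o_n = [0.1503, 0.4152, -0.0000], ω = ẑ
J2: z=[0.0000, 0.0000, 1.0000] o=[-0.2287, 0.3035, 0.0000] → [0.4538, 0.6439, -0.0000, 0.0000, 0.0000, 1.0000]
J3: z=[0.0175, 0.9998, 0.0000] o=[0.0213, 0.2991, 0.4800] → [-0.9557, 0.0167, -0.4017, 0.0175, 0.9998, 0.0000]
J4: z=[0.9875, -0.0172, 0.1564] o=[0.1355, 0.2971, -0.2410] → [0.0740, 0.2757, -0.4371, 0.9875, -0.0172, 0.1564]
J5: z=[0.0555, -0.8921, -0.4484] o=[0.2371, 0.6087, -0.8482] → [-0.6726, -0.1005, 0.1168, 0.0555, -0.8921, -0.4484]
V = J·q̇ = [-0.4982, 0.6347, -0.6312, 0.7553, 0.6595, 0.6769]

-0.4982 0.6347 -0.6312 0.7553 0.6595 0.6769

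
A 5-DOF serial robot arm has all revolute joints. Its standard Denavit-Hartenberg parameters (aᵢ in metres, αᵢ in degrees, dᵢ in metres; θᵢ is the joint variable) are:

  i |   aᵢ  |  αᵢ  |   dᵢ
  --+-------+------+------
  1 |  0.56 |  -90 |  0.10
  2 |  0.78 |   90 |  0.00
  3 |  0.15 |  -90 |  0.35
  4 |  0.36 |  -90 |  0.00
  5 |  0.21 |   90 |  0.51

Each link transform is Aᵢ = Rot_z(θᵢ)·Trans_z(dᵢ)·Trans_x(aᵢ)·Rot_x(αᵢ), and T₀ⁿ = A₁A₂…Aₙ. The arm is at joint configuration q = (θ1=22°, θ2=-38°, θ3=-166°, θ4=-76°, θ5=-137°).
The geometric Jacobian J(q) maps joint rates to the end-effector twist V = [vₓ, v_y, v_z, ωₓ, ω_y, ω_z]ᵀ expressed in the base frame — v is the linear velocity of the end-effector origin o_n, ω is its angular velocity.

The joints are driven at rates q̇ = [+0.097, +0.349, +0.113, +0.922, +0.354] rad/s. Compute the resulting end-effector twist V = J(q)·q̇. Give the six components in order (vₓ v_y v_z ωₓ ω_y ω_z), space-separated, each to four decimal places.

0.4387 0.0634 -0.3242 0.1394 -0.6218 0.0507

o_n = [0.4932, -0.1319, 0.5229]
J₁: ẑ×o_n = [0.1319, 0.4932, -0.0000], ω = ẑ
J2: z=[-0.3746, 0.9272, 0.0000] o=[0.5192, 0.2098, 0.1000] → [0.3921, 0.1584, 0.1521, -0.3746, 0.9272, 0.0000]
J3: z=[-0.5708, -0.2306, 0.7880] o=[1.0891, 0.4400, 0.5802] → [0.4639, -0.5023, 0.1890, -0.5708, -0.2306, 0.7880]
J4: z=[0.5402, -0.8282, 0.1489] o=[0.7966, 0.2827, 0.7664] → [0.2634, 0.0864, -0.4752, 0.5402, -0.8282, 0.1489]
J5: z=[-0.4618, -0.4398, -0.7703] o=[0.5433, 0.1577, 0.9896] → [-0.0178, -0.1769, 0.1117, -0.4618, -0.4398, -0.7703]
V = J·q̇ = [0.4387, 0.0634, -0.3242, 0.1394, -0.6218, 0.0507]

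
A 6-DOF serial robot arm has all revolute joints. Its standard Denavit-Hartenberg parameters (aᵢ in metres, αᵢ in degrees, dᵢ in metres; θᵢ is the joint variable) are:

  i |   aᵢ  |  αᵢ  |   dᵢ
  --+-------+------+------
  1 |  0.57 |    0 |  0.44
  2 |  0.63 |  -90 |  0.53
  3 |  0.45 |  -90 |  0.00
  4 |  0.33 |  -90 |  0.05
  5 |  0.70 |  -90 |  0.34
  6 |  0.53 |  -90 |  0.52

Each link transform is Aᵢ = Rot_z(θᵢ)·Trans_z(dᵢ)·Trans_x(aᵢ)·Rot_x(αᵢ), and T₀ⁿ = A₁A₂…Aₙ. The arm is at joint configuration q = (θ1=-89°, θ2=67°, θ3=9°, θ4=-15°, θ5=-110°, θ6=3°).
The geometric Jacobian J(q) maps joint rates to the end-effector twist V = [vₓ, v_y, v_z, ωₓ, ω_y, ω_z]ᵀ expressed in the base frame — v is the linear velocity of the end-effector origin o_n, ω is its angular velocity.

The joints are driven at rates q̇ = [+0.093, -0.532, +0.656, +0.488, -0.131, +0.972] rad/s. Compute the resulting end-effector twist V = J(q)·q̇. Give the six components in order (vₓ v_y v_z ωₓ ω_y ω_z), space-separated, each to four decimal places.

-1.4320 0.2218 -0.3740 1.0396 0.6789 -1.3821

o_n = [1.1574, -1.2477, -0.5392]
J₁: ẑ×o_n = [1.2477, 1.1574, -0.0000], ω = ẑ
J2: z=[0.0000, 0.0000, 1.0000] o=[0.0099, -0.5699, 0.4400] → [0.6778, 1.1475, -0.0000, 0.0000, 0.0000, 1.0000]
J3: z=[0.3746, 0.9272, 0.0000] o=[0.5941, -0.8059, 0.9700] → [-1.3993, 0.5653, -0.6878, 0.3746, 0.9272, 0.0000]
J4: z=[-0.1450, 0.0586, -0.9877] o=[1.0062, -0.9724, 0.8996] → [-0.3562, -0.3581, 0.0311, -0.1450, 0.0586, -0.9877]
J5: z=[-0.1248, -0.9914, -0.0405] o=[1.3228, -1.0082, 0.8004] → [1.3182, -0.1605, -0.1341, -0.1248, -0.9914, -0.0405]
J6: z=[0.8727, -0.0903, -0.4798] o=[0.9500, -1.2786, 0.1731] → [0.0792, 0.5221, 0.0457, 0.8727, -0.0903, -0.4798]
V = J·q̇ = [-1.4320, 0.2218, -0.3740, 1.0396, 0.6789, -1.3821]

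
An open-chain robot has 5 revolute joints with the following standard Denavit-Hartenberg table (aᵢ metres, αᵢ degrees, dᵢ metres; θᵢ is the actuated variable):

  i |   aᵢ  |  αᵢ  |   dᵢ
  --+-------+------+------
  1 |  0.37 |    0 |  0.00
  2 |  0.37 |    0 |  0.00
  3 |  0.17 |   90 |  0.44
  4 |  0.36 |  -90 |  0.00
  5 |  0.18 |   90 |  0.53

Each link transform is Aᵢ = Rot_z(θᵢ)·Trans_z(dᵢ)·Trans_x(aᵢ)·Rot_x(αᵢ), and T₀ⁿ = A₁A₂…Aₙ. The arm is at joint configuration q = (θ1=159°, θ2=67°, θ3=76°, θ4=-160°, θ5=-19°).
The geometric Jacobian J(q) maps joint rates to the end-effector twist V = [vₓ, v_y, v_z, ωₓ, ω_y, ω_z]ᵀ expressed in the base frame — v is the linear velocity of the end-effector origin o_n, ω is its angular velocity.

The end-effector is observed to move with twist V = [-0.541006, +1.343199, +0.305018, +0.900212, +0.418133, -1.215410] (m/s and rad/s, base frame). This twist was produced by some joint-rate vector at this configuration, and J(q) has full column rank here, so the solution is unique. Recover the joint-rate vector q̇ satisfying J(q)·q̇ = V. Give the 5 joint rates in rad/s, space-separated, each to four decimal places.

-0.6660 -0.8300 0.6170 -0.9850 0.3580

o_n = [-0.7300, -0.0400, -0.2394]
J₁: ẑ×o_n = [0.0400, -0.7300, 0.0000], ω = ẑ
J2: z=[0.0000, 0.0000, 1.0000] o=[-0.3454, 0.1326, 0.0000] → [0.1726, -0.3846, 0.0000, 0.0000, 0.0000, 1.0000]
J3: z=[0.0000, 0.0000, 1.0000] o=[-0.6024, -0.1336, 0.0000] → [-0.0936, -0.1276, 0.0000, 0.0000, 0.0000, 1.0000]
J4: z=[-0.8480, -0.5299, 0.0000] o=[-0.5124, -0.2777, 0.4400] → [0.3600, -0.5761, -0.3169, -0.8480, -0.5299, 0.0000]
J5: z=[0.1812, -0.2900, -0.9397] o=[-0.6916, 0.0092, 0.3169] → [0.1152, 0.1369, -0.0200, 0.1812, -0.2900, -0.9397]
q̇ = J⁺·V = [-0.6660, -0.8300, 0.6170, -0.9850, 0.3580]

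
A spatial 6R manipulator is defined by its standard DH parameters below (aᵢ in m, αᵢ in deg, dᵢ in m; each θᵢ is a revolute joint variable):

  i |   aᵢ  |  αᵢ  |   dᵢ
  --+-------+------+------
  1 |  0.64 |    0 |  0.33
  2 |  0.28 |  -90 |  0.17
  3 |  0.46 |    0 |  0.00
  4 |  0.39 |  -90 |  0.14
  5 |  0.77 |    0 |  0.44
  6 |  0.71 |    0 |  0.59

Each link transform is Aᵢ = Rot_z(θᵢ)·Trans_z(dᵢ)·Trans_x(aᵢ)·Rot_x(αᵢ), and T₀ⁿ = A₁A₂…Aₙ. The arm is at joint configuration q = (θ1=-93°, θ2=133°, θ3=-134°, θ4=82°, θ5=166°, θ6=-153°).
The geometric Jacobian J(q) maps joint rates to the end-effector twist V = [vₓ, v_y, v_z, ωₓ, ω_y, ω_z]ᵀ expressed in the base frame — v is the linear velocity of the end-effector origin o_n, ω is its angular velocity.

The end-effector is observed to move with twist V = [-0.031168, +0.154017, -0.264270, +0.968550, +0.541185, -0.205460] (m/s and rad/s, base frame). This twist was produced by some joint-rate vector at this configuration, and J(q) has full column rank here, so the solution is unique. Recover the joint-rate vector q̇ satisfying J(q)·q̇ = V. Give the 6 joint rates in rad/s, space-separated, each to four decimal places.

o_n = [0.8482, -0.1682, 0.4605]
J₁: ẑ×o_n = [0.1682, 0.8482, -0.0000], ω = ẑ
J2: z=[0.0000, 0.0000, 1.0000] o=[-0.0335, -0.6391, 0.3300] → [-0.4709, 0.8817, 0.0000, 0.0000, 0.0000, 1.0000]
J3: z=[-0.6428, 0.7660, 0.0000] o=[0.1810, -0.4591, 0.5000] → [-0.0303, -0.0254, -0.6982, -0.6428, 0.7660, 0.0000]
J4: z=[-0.6428, 0.7660, 0.0000] o=[-0.0638, -0.6645, 0.8309] → [-0.2837, -0.2381, -1.0177, -0.6428, 0.7660, 0.0000]
J5: z=[0.6037, 0.5065, -0.6157] o=[0.0302, -0.4030, 1.1382] → [-0.1987, -0.0945, -0.2726, 0.6037, 0.5065, -0.6157]
J6: z=[0.6037, 0.5065, -0.6157] o=[0.0631, -0.6185, 0.2786] → [0.3694, -0.5932, -0.1259, 0.6037, 0.5065, -0.6157]
q̇ = J⁺·V = [0.5930, 0.0530, -0.5010, 0.2930, 0.9660, 0.4170]

0.5930 0.0530 -0.5010 0.2930 0.9660 0.4170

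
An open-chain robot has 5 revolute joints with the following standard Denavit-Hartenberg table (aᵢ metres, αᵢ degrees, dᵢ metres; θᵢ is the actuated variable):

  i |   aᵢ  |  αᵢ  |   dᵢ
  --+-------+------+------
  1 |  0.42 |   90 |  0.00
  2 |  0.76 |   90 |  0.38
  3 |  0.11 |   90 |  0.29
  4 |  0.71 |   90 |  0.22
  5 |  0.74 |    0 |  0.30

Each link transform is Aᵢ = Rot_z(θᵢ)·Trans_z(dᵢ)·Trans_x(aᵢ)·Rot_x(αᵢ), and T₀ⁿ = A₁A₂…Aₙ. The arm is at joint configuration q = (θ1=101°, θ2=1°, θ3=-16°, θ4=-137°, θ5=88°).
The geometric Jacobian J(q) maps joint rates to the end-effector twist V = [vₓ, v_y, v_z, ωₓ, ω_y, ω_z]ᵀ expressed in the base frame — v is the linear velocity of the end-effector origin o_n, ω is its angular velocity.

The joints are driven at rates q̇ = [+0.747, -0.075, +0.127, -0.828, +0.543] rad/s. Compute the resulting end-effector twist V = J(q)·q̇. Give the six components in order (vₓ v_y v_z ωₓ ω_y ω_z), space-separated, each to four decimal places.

-0.3424 -0.1801 -0.8777 0.8305 0.0406 0.2207

o_n = [-0.4199, 0.2316, -0.0095]
J₁: ẑ×o_n = [-0.2316, -0.4199, 0.0000], ω = ẑ
J2: z=[0.9816, 0.1908, 0.0000] o=[-0.0801, 0.4123, 0.0000] → [-0.0018, 0.0094, -0.1126, 0.9816, 0.1908, 0.0000]
J3: z=[-0.0033, 0.0171, -0.9998] o=[0.1479, 1.2307, 0.0133] → [-0.9994, 0.5676, 0.0131, -0.0033, 0.0171, -0.9998]
J4: z=[-0.8910, -0.4539, -0.0048] o=[0.0970, 1.3337, -0.2748] → [-0.1257, 0.2389, 0.7474, -0.8910, -0.4539, -0.0048]
J5: z=[0.3072, -0.5950, -0.7427] o=[0.1383, 0.7629, 0.1995] → [-0.2702, 0.4788, -0.4953, 0.3072, -0.5950, -0.7427]
V = J·q̇ = [-0.3424, -0.1801, -0.8777, 0.8305, 0.0406, 0.2207]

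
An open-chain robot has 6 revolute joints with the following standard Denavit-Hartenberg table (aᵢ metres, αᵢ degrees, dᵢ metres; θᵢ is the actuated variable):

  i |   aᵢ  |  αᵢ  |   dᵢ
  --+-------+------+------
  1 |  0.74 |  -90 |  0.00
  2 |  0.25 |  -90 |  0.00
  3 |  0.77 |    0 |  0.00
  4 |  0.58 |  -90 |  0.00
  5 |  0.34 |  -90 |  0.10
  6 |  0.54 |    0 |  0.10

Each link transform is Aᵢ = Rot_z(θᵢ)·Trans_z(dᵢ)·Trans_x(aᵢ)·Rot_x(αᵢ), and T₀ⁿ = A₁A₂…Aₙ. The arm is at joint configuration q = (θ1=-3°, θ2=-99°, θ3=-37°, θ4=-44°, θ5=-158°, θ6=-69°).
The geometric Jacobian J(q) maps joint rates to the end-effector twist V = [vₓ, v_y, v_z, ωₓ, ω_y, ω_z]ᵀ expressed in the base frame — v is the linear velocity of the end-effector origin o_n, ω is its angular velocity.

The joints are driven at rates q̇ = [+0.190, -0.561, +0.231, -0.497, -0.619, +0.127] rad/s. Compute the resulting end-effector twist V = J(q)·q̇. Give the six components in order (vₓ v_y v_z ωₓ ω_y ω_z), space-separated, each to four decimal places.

o_n = [0.8219, 0.4478, 1.5084]
J₁: ẑ×o_n = [-0.4478, 0.8219, 0.0000], ω = ẑ
J2: z=[0.0523, 0.9986, 0.0000] o=[0.7390, -0.0387, 0.0000] → [1.5063, -0.0789, -0.0573, 0.0523, 0.9986, 0.0000]
J3: z=[0.9863, -0.0517, 0.1564] o=[0.6999, -0.0367, 0.2469] → [-0.1410, -1.2252, 0.4841, 0.9863, -0.0517, 0.1564]
J4: z=[0.9863, -0.0517, 0.1564] o=[0.6281, 0.4311, 0.8543] → [-0.0364, -0.6148, 0.0264, 0.9863, -0.0517, 0.1564]
J5: z=[-0.1625, -0.1481, 0.9755] o=[0.6439, 1.0039, 0.9439] → [0.4589, 0.2653, 0.1167, -0.1625, -0.1481, 0.9755]
J6: z=[0.9247, 0.3220, 0.2029] o=[0.7447, 0.6712, 1.0127] → [0.2050, -0.4427, -0.2315, 0.9247, 0.3220, 0.2029]
V = J·q̇ = [-1.2026, 0.0025, 0.0292, -0.0737, -0.4139, -0.4297]

-1.2026 0.0025 0.0292 -0.0737 -0.4139 -0.4297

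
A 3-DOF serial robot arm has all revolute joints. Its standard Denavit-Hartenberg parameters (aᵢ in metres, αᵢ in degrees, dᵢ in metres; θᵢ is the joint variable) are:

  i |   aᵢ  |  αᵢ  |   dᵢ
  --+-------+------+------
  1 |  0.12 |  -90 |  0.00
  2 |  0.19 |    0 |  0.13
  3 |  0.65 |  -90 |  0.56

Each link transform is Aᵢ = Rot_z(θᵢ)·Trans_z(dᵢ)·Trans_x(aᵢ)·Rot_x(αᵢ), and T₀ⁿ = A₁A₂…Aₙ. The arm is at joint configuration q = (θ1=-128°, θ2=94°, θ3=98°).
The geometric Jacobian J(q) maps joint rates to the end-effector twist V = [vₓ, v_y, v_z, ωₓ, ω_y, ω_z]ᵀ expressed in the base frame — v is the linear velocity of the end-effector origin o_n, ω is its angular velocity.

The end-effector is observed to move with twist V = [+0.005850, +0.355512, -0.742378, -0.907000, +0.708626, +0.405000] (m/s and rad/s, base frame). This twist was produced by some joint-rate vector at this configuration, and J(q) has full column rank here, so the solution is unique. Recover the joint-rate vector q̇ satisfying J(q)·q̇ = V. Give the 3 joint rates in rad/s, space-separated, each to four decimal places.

o_n = [0.8694, -0.0079, -0.0544]
J₁: ẑ×o_n = [0.0079, 0.8694, -0.0000], ω = ẑ
J2: z=[0.7880, -0.6157, 0.0000] o=[-0.0739, -0.0946, 0.0000] → [0.0335, 0.0429, 0.6490, 0.7880, -0.6157, 0.0000]
J3: z=[0.7880, -0.6157, 0.0000] o=[0.0367, -0.1642, -0.1895] → [-0.0832, -0.1065, 0.6358, 0.7880, -0.6157, 0.0000]
q̇ = J⁺·V = [0.4050, -0.7980, -0.3530]

0.4050 -0.7980 -0.3530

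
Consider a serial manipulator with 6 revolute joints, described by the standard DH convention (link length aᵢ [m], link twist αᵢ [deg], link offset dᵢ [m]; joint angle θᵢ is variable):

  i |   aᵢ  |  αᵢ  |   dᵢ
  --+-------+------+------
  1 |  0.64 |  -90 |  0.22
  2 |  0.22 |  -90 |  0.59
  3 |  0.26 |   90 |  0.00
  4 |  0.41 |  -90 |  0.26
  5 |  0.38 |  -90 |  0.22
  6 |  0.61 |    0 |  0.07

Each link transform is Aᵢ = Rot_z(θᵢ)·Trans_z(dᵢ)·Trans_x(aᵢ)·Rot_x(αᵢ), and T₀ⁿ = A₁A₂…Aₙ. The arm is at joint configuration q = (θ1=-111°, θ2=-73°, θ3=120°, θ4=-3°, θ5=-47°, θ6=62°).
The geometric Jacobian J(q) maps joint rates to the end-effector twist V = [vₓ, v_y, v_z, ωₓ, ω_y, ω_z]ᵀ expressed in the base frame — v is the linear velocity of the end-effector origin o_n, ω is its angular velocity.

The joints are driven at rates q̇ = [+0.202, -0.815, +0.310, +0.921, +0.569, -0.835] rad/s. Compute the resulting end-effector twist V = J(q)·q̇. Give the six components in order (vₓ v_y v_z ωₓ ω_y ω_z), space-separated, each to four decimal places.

o_n = [-0.8416, -0.0648, 0.5633]
J₁: ẑ×o_n = [0.0648, -0.8416, 0.0000], ω = ẑ
J2: z=[0.9336, -0.3584, 0.0000] o=[-0.2294, -0.5975, 0.2200] → [-0.1230, -0.3205, 0.2779, 0.9336, -0.3584, 0.0000]
J3: z=[-0.3427, -0.8928, -0.2924] o=[0.2984, -0.8690, 0.4304] → [0.1165, 0.3788, -1.2933, -0.3427, -0.8928, -0.2924]
J4: z=[-0.5575, -0.0572, 0.8282] o=[0.1018, -0.7528, 0.3061] → [-0.5845, -0.6379, -0.4375, -0.5575, -0.0572, 0.8282]
J5: z=[-0.3818, -0.8682, -0.3170] o=[-0.3454, -0.5656, 0.3319] → [-0.0421, 0.2456, -0.6220, -0.3818, -0.8682, -0.3170]
J6: z=[-0.1589, 0.3995, -0.9028] o=[-0.7754, -0.6447, 0.3725] → [0.5997, 0.0901, -0.0657, -0.1589, 0.3995, -0.9028]
V = J·q̇ = [-0.9136, -0.3144, -1.3294, -1.4652, -0.8650, 1.4476]

-0.9136 -0.3144 -1.3294 -1.4652 -0.8650 1.4476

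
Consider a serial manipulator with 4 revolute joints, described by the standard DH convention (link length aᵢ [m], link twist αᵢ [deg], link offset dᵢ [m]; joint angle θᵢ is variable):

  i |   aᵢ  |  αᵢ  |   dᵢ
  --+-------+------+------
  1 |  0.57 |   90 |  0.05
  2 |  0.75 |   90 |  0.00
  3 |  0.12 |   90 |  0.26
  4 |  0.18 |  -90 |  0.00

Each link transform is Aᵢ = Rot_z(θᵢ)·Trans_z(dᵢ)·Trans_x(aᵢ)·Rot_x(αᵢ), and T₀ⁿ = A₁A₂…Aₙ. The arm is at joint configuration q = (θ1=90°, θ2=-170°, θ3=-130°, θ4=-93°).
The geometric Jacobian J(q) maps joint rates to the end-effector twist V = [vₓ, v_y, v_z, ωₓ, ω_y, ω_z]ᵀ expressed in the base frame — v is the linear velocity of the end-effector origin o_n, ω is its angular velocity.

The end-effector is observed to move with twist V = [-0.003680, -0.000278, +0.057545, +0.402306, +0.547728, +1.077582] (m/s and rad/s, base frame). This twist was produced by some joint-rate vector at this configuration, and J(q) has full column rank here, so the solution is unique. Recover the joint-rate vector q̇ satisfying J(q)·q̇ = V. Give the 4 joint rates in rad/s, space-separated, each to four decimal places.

0.9150 -0.0740 0.0650 0.7410

o_n = [-0.0847, -0.1125, 0.0111]
J₁: ẑ×o_n = [0.1125, -0.0847, 0.0000], ω = ẑ
J2: z=[1.0000, -0.0000, 0.0000] o=[0.0000, 0.5700, 0.0500] → [0.0000, 0.0389, -0.6825, 1.0000, -0.0000, 0.0000]
J3: z=[-0.0000, -0.1736, 0.9848] o=[-0.0000, -0.1686, -0.0802] → [-0.0711, -0.0834, -0.0147, -0.0000, -0.1736, 0.9848]
J4: z=[0.6428, 0.7544, 0.1330] o=[-0.0919, -0.1378, 0.1892] → [-0.1377, 0.1154, 0.0108, 0.6428, 0.7544, 0.1330]
q̇ = J⁺·V = [0.9150, -0.0740, 0.0650, 0.7410]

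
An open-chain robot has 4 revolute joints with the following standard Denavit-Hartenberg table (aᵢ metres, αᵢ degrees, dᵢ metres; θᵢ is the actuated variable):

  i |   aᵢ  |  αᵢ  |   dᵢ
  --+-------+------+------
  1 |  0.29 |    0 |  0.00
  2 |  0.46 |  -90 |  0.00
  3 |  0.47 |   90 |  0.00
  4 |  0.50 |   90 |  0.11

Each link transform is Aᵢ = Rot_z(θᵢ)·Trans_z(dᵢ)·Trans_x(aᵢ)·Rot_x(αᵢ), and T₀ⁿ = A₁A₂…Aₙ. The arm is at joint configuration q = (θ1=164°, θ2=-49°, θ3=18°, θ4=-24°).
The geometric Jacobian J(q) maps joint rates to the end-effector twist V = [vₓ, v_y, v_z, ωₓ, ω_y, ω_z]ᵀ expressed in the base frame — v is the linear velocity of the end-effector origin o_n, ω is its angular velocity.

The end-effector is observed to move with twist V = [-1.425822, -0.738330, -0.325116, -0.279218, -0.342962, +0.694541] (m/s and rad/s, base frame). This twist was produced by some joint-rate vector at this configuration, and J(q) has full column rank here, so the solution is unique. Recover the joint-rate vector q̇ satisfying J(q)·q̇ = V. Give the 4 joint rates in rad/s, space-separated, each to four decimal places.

o_n = [-0.6757, 1.4124, -0.1818]
J₁: ẑ×o_n = [-1.4124, -0.6757, 0.0000], ω = ẑ
J2: z=[0.0000, 0.0000, 1.0000] o=[-0.2788, 0.0799, 0.0000] → [-1.3325, -0.3970, 0.0000, 0.0000, 0.0000, 1.0000]
J3: z=[-0.9063, -0.4226, 0.0000] o=[-0.4732, 0.4968, 0.0000] → [0.0768, -0.1647, -0.9154, -0.9063, -0.4226, 0.0000]
J4: z=[-0.1306, 0.2801, 0.9511] o=[-0.6621, 0.9020, -0.1452] → [-0.4957, -0.0177, -0.0628, -0.1306, 0.2801, 0.9511]
q̇ = J⁺·V = [0.6190, 0.6690, 0.3980, -0.6240]

0.6190 0.6690 0.3980 -0.6240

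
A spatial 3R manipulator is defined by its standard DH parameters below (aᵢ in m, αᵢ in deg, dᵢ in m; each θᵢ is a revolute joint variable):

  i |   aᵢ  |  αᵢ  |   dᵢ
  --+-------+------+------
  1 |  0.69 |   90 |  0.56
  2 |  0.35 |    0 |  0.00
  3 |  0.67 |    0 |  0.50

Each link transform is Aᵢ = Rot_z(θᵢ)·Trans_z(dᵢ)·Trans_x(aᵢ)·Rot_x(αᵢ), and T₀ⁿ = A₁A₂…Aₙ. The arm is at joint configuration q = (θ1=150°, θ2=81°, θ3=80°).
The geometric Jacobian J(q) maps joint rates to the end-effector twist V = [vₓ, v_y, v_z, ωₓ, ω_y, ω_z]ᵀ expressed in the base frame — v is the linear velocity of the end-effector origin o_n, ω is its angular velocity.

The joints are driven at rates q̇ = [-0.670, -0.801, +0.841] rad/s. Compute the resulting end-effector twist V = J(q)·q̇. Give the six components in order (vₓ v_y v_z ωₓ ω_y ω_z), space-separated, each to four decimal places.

o_n = [0.1537, 0.4886, 1.1238]
J₁: ẑ×o_n = [-0.4886, 0.1537, 0.0000], ω = ẑ
J2: z=[0.5000, 0.8660, 0.0000] o=[-0.5976, 0.3450, 0.5600] → [0.4883, -0.2819, -0.5787, 0.5000, 0.8660, 0.0000]
J3: z=[0.5000, 0.8660, 0.0000] o=[-0.6450, 0.3724, 0.9057] → [0.1889, -0.1091, -0.6335, 0.5000, 0.8660, 0.0000]
V = J·q̇ = [0.0951, 0.0311, -0.0692, 0.0200, 0.0346, -0.6700]

0.0951 0.0311 -0.0692 0.0200 0.0346 -0.6700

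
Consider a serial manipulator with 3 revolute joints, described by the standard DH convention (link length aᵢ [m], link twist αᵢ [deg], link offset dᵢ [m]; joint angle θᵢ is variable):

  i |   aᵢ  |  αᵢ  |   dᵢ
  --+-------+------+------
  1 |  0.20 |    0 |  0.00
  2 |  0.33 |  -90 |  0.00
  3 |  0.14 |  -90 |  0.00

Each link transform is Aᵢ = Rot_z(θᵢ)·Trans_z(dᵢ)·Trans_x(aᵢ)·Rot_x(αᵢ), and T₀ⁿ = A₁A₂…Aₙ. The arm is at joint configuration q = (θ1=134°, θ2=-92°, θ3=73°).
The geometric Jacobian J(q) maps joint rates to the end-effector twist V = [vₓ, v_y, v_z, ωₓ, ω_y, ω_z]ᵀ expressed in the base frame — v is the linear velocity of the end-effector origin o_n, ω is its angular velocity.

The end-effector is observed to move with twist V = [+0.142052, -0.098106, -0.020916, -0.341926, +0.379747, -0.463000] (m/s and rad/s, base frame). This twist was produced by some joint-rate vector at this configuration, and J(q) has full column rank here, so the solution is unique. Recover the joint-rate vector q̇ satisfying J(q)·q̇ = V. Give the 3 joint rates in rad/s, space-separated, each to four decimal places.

-0.5420 0.0790 0.5110

o_n = [0.1367, 0.3921, -0.1339]
J₁: ẑ×o_n = [-0.3921, 0.1367, 0.0000], ω = ẑ
J2: z=[0.0000, 0.0000, 1.0000] o=[-0.1389, 0.1439, 0.0000] → [-0.2482, 0.2757, 0.0000, 0.0000, 0.0000, 1.0000]
J3: z=[-0.6691, 0.7431, 0.0000] o=[0.1063, 0.3647, 0.0000] → [-0.0995, -0.0896, -0.0409, -0.6691, 0.7431, 0.0000]
q̇ = J⁺·V = [-0.5420, 0.0790, 0.5110]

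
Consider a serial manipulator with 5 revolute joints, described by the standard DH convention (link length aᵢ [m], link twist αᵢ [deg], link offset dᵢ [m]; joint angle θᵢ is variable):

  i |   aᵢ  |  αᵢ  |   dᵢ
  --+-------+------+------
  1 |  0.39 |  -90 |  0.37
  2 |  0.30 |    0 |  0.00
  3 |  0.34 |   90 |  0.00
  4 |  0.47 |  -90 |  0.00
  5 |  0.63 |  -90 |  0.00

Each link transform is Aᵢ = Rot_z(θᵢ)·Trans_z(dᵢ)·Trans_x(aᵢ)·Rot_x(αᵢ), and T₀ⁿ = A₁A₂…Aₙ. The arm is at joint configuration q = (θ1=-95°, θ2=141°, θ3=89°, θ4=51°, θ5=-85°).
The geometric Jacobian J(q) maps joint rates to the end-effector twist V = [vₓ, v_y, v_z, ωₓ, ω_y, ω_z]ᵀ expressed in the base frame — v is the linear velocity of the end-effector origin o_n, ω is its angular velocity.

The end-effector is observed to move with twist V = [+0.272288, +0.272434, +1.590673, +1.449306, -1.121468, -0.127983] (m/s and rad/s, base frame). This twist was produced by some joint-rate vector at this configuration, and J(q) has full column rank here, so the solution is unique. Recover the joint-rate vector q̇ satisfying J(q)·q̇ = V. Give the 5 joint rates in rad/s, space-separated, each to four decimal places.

-0.1590 0.5490 0.4960 -0.7790 0.7890

o_n = [0.4722, 0.7164, 0.2913]
J₁: ẑ×o_n = [-0.7164, 0.4722, 0.0000], ω = ẑ
J2: z=[0.9962, -0.0872, 0.0000] o=[-0.0340, -0.3885, 0.3700] → [0.0069, 0.0784, 1.1448, 0.9962, -0.0872, 0.0000]
J3: z=[0.9962, -0.0872, 0.0000] o=[-0.0137, -0.1563, 0.1812] → [-0.0096, -0.1097, 0.9117, 0.9962, -0.0872, 0.0000]
J4: z=[0.0668, 0.7631, -0.6428] o=[0.0054, 0.0615, 0.4417] → [0.3062, -0.2900, -0.3125, 0.0668, 0.7631, -0.6428]
J5: z=[0.5834, -0.5525, -0.5953] o=[0.3858, 0.2190, 0.6682] → [0.5043, 0.1685, 0.3379, 0.5834, -0.5525, -0.5953]
q̇ = J⁺·V = [-0.1590, 0.5490, 0.4960, -0.7790, 0.7890]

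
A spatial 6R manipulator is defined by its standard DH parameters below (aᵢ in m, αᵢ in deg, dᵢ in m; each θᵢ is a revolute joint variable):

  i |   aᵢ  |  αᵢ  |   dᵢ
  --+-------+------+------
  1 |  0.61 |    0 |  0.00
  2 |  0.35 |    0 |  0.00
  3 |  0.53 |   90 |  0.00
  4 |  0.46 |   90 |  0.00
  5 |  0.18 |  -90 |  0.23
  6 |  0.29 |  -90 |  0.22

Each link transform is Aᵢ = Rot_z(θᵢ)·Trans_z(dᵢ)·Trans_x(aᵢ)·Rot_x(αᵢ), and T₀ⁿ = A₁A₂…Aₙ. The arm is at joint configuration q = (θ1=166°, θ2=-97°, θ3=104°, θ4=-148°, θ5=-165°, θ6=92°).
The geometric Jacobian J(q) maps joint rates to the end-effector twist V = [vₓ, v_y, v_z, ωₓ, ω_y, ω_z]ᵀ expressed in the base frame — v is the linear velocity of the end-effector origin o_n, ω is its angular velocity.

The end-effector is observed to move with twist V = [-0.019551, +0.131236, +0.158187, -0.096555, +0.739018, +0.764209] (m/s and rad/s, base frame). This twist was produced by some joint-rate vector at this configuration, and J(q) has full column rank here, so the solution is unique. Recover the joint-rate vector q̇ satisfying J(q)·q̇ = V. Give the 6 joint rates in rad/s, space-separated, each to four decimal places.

o_n = [-0.7582, 0.2518, -0.2377]
J₁: ẑ×o_n = [-0.2518, -0.7582, 0.0000], ω = ẑ
J2: z=[0.0000, 0.0000, 1.0000] o=[-0.5919, 0.1476, 0.0000] → [-0.1042, -0.1663, 0.0000, 0.0000, 0.0000, 1.0000]
J3: z=[0.0000, 0.0000, 1.0000] o=[-0.4665, 0.4743, 0.0000] → [0.2226, -0.2918, 0.0000, 0.0000, 0.0000, 1.0000]
J4: z=[0.1219, 0.9925, 0.0000] o=[-0.9925, 0.5389, 0.0000] → [-0.2359, 0.0290, -0.2675, 0.1219, 0.9925, 0.0000]
J5: z=[0.5260, -0.0646, 0.8480] o=[-0.6053, 0.4914, -0.2438] → [0.2028, -0.1329, -0.1359, 0.5260, -0.0646, 0.8480]
J6: z=[0.1001, -0.9855, -0.1372] o=[-0.6364, 0.4483, 0.0434] → [0.2501, 0.0449, -0.1398, 0.1001, -0.9855, -0.1372]
q̇ = J⁺·V = [-0.5720, 0.7470, 0.4530, -0.1360, 0.0170, -0.8880]

-0.5720 0.7470 0.4530 -0.1360 0.0170 -0.8880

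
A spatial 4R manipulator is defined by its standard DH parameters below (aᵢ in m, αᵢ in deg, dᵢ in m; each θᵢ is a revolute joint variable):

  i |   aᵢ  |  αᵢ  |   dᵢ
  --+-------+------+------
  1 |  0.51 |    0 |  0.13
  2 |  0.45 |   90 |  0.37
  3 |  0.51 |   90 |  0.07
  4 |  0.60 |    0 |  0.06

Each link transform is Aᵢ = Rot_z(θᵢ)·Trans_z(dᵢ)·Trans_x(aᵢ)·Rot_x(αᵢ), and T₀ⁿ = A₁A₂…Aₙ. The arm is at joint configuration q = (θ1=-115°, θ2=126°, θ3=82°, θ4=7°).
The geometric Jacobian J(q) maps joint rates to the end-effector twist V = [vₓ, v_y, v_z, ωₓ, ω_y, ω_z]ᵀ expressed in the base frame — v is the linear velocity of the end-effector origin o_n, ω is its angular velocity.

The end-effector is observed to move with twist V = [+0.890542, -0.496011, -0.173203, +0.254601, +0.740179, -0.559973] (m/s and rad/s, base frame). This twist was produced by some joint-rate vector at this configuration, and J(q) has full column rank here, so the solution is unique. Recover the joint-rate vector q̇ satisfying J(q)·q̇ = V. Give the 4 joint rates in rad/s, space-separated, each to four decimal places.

o_n = [0.4629, -0.4762, 1.5864]
J₁: ẑ×o_n = [0.4762, 0.4629, -0.0000], ω = ẑ
J2: z=[0.0000, 0.0000, 1.0000] o=[-0.2155, -0.4622, 0.1300] → [0.0139, 0.6784, -0.0000, 0.0000, 0.0000, 1.0000]
J3: z=[0.1908, -0.9816, 0.0000] o=[0.2262, -0.3764, 0.5000] → [-1.0665, -0.2073, 0.2133, 0.1908, -0.9816, 0.0000]
J4: z=[0.9721, 0.1890, -0.1392] o=[0.3092, -0.4315, 1.0050] → [0.1036, -0.5865, -0.0724, 0.9721, 0.1890, -0.1392]
q̇ = J⁺·V = [0.2890, -0.7940, -0.6780, 0.3950]

0.2890 -0.7940 -0.6780 0.3950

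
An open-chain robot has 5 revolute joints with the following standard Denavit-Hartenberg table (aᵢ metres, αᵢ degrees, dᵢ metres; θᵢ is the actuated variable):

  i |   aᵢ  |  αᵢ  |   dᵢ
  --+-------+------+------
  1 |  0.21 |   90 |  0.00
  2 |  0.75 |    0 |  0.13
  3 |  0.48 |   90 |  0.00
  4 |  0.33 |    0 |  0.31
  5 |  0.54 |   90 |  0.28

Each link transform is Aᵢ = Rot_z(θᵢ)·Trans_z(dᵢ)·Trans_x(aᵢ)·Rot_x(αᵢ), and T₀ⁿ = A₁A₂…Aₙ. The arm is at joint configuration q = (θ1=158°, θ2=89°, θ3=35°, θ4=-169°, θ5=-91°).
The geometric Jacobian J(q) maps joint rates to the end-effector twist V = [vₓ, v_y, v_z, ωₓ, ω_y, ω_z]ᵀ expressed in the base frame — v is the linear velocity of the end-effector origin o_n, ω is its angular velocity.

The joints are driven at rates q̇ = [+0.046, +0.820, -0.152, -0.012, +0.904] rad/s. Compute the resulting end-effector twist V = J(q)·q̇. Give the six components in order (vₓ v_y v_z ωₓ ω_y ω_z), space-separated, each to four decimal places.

o_n = [-0.4037, 0.8090, 1.1315]
J₁: ẑ×o_n = [-0.8090, -0.4037, 0.0000], ω = ẑ
J2: z=[0.3746, 0.9272, 0.0000] o=[-0.1947, 0.0787, 0.0000] → [1.0491, -0.4238, 0.4674, 0.3746, 0.9272, 0.0000]
J3: z=[0.3746, 0.9272, 0.0000] o=[-0.1581, 0.2041, 0.7499] → [0.3538, -0.1429, 0.4543, 0.3746, 0.9272, 0.0000]
J4: z=[-0.7687, 0.3106, 0.5592] o=[0.0907, 0.1036, 1.1478] → [-0.3996, -0.2891, -0.3887, -0.7687, 0.3106, 0.5592]
J5: z=[-0.7687, 0.3106, 0.5592] o=[-0.3391, 0.2093, 1.0526] → [-0.3108, 0.0245, -0.4409, -0.7687, 0.3106, 0.5592]
V = J·q̇ = [0.4930, -0.3188, -0.0797, -0.4354, 0.8964, 0.5448]

0.4930 -0.3188 -0.0797 -0.4354 0.8964 0.5448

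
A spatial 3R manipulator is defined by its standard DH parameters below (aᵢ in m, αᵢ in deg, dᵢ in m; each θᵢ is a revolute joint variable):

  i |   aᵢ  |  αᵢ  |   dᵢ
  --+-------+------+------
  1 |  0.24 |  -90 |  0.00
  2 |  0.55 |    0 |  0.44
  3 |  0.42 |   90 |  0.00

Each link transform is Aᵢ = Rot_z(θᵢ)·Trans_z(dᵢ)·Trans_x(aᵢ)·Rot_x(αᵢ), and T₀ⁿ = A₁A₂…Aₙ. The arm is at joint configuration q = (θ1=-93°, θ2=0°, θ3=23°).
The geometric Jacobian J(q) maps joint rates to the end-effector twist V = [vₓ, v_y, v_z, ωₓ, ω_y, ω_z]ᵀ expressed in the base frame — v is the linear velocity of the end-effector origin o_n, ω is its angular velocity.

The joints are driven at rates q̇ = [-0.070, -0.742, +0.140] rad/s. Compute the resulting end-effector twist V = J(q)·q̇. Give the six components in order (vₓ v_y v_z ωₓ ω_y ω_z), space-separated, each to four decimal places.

-0.0890 -0.1251 0.6408 -0.6012 0.0315 -0.0700

o_n = [0.3778, -1.1980, -0.1641]
J₁: ẑ×o_n = [1.1980, 0.3778, -0.0000], ω = ẑ
J2: z=[0.9986, -0.0523, 0.0000] o=[-0.0126, -0.2397, 0.0000] → [0.0086, 0.1639, -0.9366, 0.9986, -0.0523, 0.0000]
J3: z=[0.9986, -0.0523, 0.0000] o=[0.3981, -0.8119, 0.0000] → [0.0086, 0.1639, -0.3866, 0.9986, -0.0523, 0.0000]
V = J·q̇ = [-0.0890, -0.1251, 0.6408, -0.6012, 0.0315, -0.0700]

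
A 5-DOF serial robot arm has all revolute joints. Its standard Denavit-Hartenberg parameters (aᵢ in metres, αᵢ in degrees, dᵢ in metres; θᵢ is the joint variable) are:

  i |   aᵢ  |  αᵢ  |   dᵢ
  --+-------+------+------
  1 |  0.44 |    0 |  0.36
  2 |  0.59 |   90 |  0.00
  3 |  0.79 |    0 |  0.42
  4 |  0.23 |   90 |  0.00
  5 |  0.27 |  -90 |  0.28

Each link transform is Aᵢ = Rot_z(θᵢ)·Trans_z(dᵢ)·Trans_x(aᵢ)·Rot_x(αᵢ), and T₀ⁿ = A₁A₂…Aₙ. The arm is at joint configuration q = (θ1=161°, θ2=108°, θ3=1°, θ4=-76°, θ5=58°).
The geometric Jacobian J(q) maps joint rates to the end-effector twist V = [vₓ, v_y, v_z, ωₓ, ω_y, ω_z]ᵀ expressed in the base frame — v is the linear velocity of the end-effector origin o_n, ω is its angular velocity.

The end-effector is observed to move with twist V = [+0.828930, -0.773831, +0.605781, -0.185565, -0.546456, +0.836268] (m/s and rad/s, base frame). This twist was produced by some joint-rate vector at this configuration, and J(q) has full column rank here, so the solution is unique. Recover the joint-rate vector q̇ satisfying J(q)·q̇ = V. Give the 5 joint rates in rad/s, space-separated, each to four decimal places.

o_n = [-1.0859, -1.0512, -0.0590]
J₁: ẑ×o_n = [1.0512, -1.0859, 0.0000], ω = ẑ
J2: z=[0.0000, 0.0000, 1.0000] o=[-0.4160, 0.1432, 0.3600] → [1.1945, -0.6699, 0.0000, 0.0000, 0.0000, 1.0000]
J3: z=[-0.9998, 0.0175, 0.0000] o=[-0.4263, -0.4467, 0.3600] → [-0.0073, -0.4190, 0.6160, -0.9998, 0.0175, 0.0000]
J4: z=[-0.9998, 0.0175, 0.0000] o=[-0.8600, -1.2291, 0.3738] → [-0.0076, -0.4328, -0.1739, -0.9998, 0.0175, 0.0000]
J5: z=[0.0169, 0.9658, -0.2588] o=[-0.8611, -1.2886, 0.1516] → [-0.1420, 0.0618, 0.2212, 0.0169, 0.9658, -0.2588]
q̇ = J⁺·V = [0.5150, 0.1740, 0.9650, -0.7890, -0.5690]

0.5150 0.1740 0.9650 -0.7890 -0.5690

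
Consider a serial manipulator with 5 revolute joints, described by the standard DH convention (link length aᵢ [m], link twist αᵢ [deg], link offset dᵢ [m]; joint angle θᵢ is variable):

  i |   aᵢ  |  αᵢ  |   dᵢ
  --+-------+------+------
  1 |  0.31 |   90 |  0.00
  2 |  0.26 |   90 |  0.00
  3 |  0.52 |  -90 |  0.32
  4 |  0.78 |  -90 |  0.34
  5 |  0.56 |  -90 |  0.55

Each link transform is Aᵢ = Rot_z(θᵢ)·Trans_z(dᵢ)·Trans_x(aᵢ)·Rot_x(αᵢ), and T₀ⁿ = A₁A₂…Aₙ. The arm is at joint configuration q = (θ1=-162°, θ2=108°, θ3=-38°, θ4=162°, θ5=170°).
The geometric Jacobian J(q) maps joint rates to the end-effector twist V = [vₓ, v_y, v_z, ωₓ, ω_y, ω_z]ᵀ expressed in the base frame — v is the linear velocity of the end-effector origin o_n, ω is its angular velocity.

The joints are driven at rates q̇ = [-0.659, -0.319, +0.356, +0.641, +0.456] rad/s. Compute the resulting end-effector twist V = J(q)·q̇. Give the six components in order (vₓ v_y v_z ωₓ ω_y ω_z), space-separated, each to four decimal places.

o_n = [-0.8763, -0.1695, 0.7276]
J₁: ẑ×o_n = [0.1695, -0.8763, 0.0000], ω = ẑ
J2: z=[-0.3090, 0.9511, 0.0000] o=[-0.2948, -0.0958, 0.0000] → [0.6920, 0.2248, 0.5758, -0.3090, 0.9511, 0.0000]
J3: z=[-0.9045, -0.2939, 0.3090] o=[-0.2184, -0.0710, 0.2473] → [-0.1107, 0.2311, -0.1042, -0.9045, -0.2939, 0.3090]
J4: z=[-0.0626, 0.8082, 0.5855] o=[-0.2885, -0.4304, 0.7359] → [-0.1594, -0.3447, 0.4588, -0.0626, 0.8082, 0.5855]
J5: z=[-0.9906, -0.1218, 0.0623] o=[-0.4047, 0.2938, 0.3045] → [-0.0227, 0.3897, 0.4015, -0.9906, -0.1218, 0.0623]
V = J·q̇ = [-0.4844, 0.5448, 0.2564, -0.7152, 0.0545, -0.1453]

-0.4844 0.5448 0.2564 -0.7152 0.0545 -0.1453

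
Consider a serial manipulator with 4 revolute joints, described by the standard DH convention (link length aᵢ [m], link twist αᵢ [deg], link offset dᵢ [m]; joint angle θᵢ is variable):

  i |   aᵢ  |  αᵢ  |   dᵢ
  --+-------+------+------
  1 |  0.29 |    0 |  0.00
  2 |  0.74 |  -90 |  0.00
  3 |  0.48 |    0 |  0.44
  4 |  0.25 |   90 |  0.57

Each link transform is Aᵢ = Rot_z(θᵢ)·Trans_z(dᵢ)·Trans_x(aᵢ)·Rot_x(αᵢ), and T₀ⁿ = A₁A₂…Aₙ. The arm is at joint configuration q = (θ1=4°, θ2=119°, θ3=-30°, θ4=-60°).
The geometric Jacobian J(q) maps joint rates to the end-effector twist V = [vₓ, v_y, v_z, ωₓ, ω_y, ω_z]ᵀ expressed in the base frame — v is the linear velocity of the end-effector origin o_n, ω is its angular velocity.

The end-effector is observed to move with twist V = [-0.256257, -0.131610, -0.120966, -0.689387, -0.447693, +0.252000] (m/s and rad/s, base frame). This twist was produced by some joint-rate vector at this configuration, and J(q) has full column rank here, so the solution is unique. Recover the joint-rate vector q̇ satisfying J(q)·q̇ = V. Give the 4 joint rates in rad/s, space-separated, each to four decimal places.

0.0330 0.2190 0.2910 0.5310

o_n = [-1.1872, 0.4394, 0.4900]
J₁: ẑ×o_n = [-0.4394, -1.1872, 0.0000], ω = ẑ
J2: z=[0.0000, 0.0000, 1.0000] o=[0.2893, 0.0202, 0.0000] → [-0.4192, -1.4765, 0.0000, 0.0000, 0.0000, 1.0000]
J3: z=[-0.8387, -0.5446, 0.0000] o=[-0.1137, 0.6408, 0.0000] → [-0.2669, 0.4109, -0.4157, -0.8387, -0.5446, 0.0000]
J4: z=[-0.8387, -0.5446, 0.0000] o=[-0.7092, 0.7498, 0.2400] → [-0.1362, 0.2097, -0.0000, -0.8387, -0.5446, 0.0000]
q̇ = J⁺·V = [0.0330, 0.2190, 0.2910, 0.5310]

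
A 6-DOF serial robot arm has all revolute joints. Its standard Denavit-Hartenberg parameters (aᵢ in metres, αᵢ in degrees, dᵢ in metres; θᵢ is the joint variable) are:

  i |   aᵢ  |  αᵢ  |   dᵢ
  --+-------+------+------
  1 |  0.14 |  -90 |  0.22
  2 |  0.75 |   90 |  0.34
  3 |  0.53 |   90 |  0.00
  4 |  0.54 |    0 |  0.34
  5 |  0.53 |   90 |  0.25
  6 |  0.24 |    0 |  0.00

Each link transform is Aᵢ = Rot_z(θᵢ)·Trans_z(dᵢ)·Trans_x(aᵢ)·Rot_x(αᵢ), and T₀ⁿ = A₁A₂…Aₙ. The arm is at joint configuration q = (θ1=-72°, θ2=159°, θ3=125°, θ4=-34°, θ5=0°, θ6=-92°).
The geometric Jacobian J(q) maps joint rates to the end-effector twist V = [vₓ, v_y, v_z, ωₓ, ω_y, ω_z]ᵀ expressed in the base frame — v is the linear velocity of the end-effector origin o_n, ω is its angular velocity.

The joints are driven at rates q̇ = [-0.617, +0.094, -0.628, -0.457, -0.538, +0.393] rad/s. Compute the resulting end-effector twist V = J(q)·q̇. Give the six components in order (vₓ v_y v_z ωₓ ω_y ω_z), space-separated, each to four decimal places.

0.1630 0.1954 0.3058 -0.5314 -0.4896 0.5204

o_n = [1.5247, 0.7957, 0.6925]
J₁: ẑ×o_n = [-0.7957, 1.5247, 0.0000], ω = ẑ
J2: z=[0.9511, 0.3090, 0.0000] o=[0.0433, -0.1331, 0.2200] → [0.1460, -0.4494, 0.4256, 0.9511, 0.3090, 0.0000]
J3: z=[0.1107, -0.3408, -0.9336] o=[0.1503, 0.6378, -0.0488] → [-0.1053, -1.3652, 0.4859, 0.1107, -0.3408, -0.9336]
J4: z=[0.3092, 0.9046, -0.2936] o=[0.6509, 0.5021, 0.0602] → [0.6582, -0.4520, -0.6996, 0.3092, 0.9046, -0.2936]
J5: z=[0.3092, 0.9046, -0.2936] o=[1.1454, 0.7979, 0.3343] → [0.3234, -0.2221, -0.3438, 0.3092, 0.9046, -0.2936]
J6: z=[-0.6200, 0.4258, 0.6590] o=[1.6049, 1.0125, 0.6279] → [0.1704, -0.0128, 0.1685, -0.6200, 0.4258, 0.6590]
V = J·q̇ = [0.1630, 0.1954, 0.3058, -0.5314, -0.4896, 0.5204]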